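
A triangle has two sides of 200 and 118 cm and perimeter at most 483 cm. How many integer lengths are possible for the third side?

83

Triangle inequality: 82 < x < 318. Perimeter ≤ 483 gives x ≤ 483 − 200 − 118 = 165.
So 82 < x ≤ 165; integers 83 through 165: 83 values.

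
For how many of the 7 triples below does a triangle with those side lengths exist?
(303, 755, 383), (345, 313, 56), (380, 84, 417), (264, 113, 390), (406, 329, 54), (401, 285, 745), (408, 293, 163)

(303,383,755): 303+383 ≤ 755 → not valid
(56,313,345): 56+313 > 345 → valid
(84,380,417): 84+380 > 417 → valid
(113,264,390): 113+264 ≤ 390 → not valid
(54,329,406): 54+329 ≤ 406 → not valid
(285,401,745): 285+401 ≤ 745 → not valid
(163,293,408): 163+293 > 408 → valid
3 of the 7 triples form a triangle.

3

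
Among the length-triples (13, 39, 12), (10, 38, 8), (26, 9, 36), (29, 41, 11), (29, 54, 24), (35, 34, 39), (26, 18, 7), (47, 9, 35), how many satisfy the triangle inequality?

1

(12,13,39): 12+13 ≤ 39 → not valid
(8,10,38): 8+10 ≤ 38 → not valid
(9,26,36): 9+26 ≤ 36 → not valid
(11,29,41): 11+29 ≤ 41 → not valid
(24,29,54): 24+29 ≤ 54 → not valid
(34,35,39): 34+35 > 39 → valid
(7,18,26): 7+18 ≤ 26 → not valid
(9,35,47): 9+35 ≤ 47 → not valid
1 of the 8 triples forms a triangle.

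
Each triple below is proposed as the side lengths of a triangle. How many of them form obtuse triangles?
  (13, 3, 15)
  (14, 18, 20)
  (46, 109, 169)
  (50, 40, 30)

(13,3,15): 3²+13² = 178 < 225 = 15² → obtuse
(14,18,20): 14²+18² = 520 > 400 = 20² → acute
(46,109,169): 46+109 ≤ 169, not a triangle
(50,40,30): 30²+40² = 2500 = 50² → right
1 of the 4 is obtuse.

1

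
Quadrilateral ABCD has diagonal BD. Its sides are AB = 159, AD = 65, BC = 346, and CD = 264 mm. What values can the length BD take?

From triangle ABD: |159 − 65| < BD < 159 + 65, i.e. 94 < BD < 224.
From triangle CBD: 82 < BD < 610.
Both must hold, so BD lies in the intersection.

94 < BD < 224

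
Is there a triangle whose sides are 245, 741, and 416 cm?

The longest side is 741, but the other two sum to only 661.
661 < 741, so the triangle inequality fails.

No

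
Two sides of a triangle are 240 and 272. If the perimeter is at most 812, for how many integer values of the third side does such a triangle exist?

268

Triangle inequality: 32 < x < 512. Perimeter ≤ 812 gives x ≤ 812 − 240 − 272 = 300.
So 32 < x ≤ 300; integers 33 through 300: 268 values.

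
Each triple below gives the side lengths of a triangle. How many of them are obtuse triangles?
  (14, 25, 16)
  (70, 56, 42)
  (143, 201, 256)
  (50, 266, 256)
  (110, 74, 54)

(14,25,16): 14²+16² = 452 < 625 = 25² → obtuse
(70,56,42): 42²+56² = 4900 = 70² → right
(143,201,256): 143²+201² = 60850 < 65536 = 256² → obtuse
(50,266,256): 50²+256² = 68036 < 70756 = 266² → obtuse
(110,74,54): 54²+74² = 8392 < 12100 = 110² → obtuse
4 of the 5 are obtuse.

4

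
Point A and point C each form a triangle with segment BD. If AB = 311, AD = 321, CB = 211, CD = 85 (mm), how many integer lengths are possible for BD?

From triangle ABD: 10 < BD < 632.
From triangle CBD: 126 < BD < 296.
Intersection: 126 < BD < 296, so integers 127 through 295: 169 values.

169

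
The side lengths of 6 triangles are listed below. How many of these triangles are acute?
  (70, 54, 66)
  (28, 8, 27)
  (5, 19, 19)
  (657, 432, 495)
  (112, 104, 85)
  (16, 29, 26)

5

(70,54,66): 54²+66² = 7272 > 4900 = 70² → acute
(28,8,27): 8²+27² = 793 > 784 = 28² → acute
(5,19,19): 5²+19² = 386 > 361 = 19² → acute
(657,432,495): 432²+495² = 431649 = 657² → right
(112,104,85): 85²+104² = 18041 > 12544 = 112² → acute
(16,29,26): 16²+26² = 932 > 841 = 29² → acute
5 of the 6 are acute.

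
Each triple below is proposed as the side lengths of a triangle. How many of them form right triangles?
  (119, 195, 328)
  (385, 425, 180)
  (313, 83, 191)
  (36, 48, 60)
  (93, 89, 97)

2

(119,195,328): 119+195 ≤ 328, not a triangle
(385,425,180): 180²+385² = 180625 = 425² → right
(313,83,191): 83+191 ≤ 313, not a triangle
(36,48,60): 36²+48² = 3600 = 60² → right
(93,89,97): 89²+93² = 16570 > 9409 = 97² → acute
2 of the 5 are right.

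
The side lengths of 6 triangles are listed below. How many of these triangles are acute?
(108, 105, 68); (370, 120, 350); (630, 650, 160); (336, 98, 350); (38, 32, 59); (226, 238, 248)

2

(108,105,68): 68²+105² = 15649 > 11664 = 108² → acute
(370,120,350): 120²+350² = 136900 = 370² → right
(630,650,160): 160²+630² = 422500 = 650² → right
(336,98,350): 98²+336² = 122500 = 350² → right
(38,32,59): 32²+38² = 2468 < 3481 = 59² → obtuse
(226,238,248): 226²+238² = 107720 > 61504 = 248² → acute
2 of the 6 are acute.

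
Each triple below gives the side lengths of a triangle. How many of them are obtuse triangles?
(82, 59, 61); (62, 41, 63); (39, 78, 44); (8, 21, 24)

2

(82,59,61): 59²+61² = 7202 > 6724 = 82² → acute
(62,41,63): 41²+62² = 5525 > 3969 = 63² → acute
(39,78,44): 39²+44² = 3457 < 6084 = 78² → obtuse
(8,21,24): 8²+21² = 505 < 576 = 24² → obtuse
2 of the 4 are obtuse.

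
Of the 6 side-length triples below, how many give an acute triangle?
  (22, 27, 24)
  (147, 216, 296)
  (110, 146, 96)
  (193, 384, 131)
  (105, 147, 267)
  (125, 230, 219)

2

(22,27,24): 22²+24² = 1060 > 729 = 27² → acute
(147,216,296): 147²+216² = 68265 < 87616 = 296² → obtuse
(110,146,96): 96²+110² = 21316 = 146² → right
(193,384,131): 131+193 ≤ 384, not a triangle
(105,147,267): 105+147 ≤ 267, not a triangle
(125,230,219): 125²+219² = 63586 > 52900 = 230² → acute
2 of the 6 are acute.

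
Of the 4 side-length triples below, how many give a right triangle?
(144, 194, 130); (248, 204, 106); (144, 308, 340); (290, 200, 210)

(144,194,130): 130²+144² = 37636 = 194² → right
(248,204,106): 106²+204² = 52852 < 61504 = 248² → obtuse
(144,308,340): 144²+308² = 115600 = 340² → right
(290,200,210): 200²+210² = 84100 = 290² → right
3 of the 4 are right.

3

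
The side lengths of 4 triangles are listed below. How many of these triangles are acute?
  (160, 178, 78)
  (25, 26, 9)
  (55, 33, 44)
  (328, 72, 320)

1

(160,178,78): 78²+160² = 31684 = 178² → right
(25,26,9): 9²+25² = 706 > 676 = 26² → acute
(55,33,44): 33²+44² = 3025 = 55² → right
(328,72,320): 72²+320² = 107584 = 328² → right
1 of the 4 is acute.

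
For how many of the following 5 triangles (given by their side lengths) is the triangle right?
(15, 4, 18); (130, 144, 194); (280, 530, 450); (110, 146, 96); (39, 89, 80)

4

(15,4,18): 4²+15² = 241 < 324 = 18² → obtuse
(130,144,194): 130²+144² = 37636 = 194² → right
(280,530,450): 280²+450² = 280900 = 530² → right
(110,146,96): 96²+110² = 21316 = 146² → right
(39,89,80): 39²+80² = 7921 = 89² → right
4 of the 5 are right.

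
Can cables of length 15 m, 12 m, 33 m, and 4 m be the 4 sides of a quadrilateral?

For a quadrilateral, each side must be shorter than the sum of the others.
Here the longest side is 33, but the remaining 3 sides sum to only 31.

No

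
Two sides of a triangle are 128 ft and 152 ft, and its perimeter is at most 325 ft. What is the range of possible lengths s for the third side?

Triangle inequality alone gives 24 < s < 280.
The perimeter condition gives s ≤ 325 − 128 − 152 = 45.
Intersecting the two: 24 < s ≤ 45.

24 < s ≤ 45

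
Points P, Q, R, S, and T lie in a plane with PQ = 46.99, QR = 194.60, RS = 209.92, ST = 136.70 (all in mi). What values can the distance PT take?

0 ≤ PT ≤ 588.21 mi

The maximum is all hops collinear in one direction: 46.99 + 194.60 + 209.92 + 136.70 = 588.21.
The longest hop is 209.92; the others sum to 378.29. Since 209.92 ≤ 378.29, the path can fold back on itself completely, so the minimum distance is 0.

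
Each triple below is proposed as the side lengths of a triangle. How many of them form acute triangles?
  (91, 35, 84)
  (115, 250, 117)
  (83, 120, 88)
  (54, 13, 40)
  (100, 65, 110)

(91,35,84): 35²+84² = 8281 = 91² → right
(115,250,117): 115+117 ≤ 250, not a triangle
(83,120,88): 83²+88² = 14633 > 14400 = 120² → acute
(54,13,40): 13+40 ≤ 54, not a triangle
(100,65,110): 65²+100² = 14225 > 12100 = 110² → acute
2 of the 5 are acute.

2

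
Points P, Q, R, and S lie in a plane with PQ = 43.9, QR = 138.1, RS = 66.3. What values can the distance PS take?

27.9 ≤ PS ≤ 248.3

The maximum is all hops collinear in one direction: 43.9 + 138.1 + 66.3 = 248.3.
The longest hop is 138.1; the others sum to 110.2. Folding the others back against it leaves at least 138.1 − 110.2 = 27.9.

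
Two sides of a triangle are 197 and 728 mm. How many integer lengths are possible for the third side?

393

The third side lies in the open interval (531, 925).
Integers from 532 to 924 inclusive: 924 − 532 + 1 = 393.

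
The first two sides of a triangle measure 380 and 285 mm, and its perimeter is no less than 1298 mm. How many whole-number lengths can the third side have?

32

Triangle inequality: 95 < x < 665. Perimeter ≥ 1298 gives x ≥ 1298 − 380 − 285 = 633.
So 633 ≤ x < 665; integers 633 through 664: 32 values.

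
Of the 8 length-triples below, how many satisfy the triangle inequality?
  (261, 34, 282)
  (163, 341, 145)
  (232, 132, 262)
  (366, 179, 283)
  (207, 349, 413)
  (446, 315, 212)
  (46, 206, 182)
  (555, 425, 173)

(34,261,282): 34+261 > 282 → valid
(145,163,341): 145+163 ≤ 341 → not valid
(132,232,262): 132+232 > 262 → valid
(179,283,366): 179+283 > 366 → valid
(207,349,413): 207+349 > 413 → valid
(212,315,446): 212+315 > 446 → valid
(46,182,206): 46+182 > 206 → valid
(173,425,555): 173+425 > 555 → valid
7 of the 8 triples form a triangle.

7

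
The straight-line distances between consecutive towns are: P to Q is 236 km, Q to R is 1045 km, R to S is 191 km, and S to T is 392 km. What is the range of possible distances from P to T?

The maximum is all hops collinear in one direction: 236 + 1045 + 191 + 392 = 1864.
The longest hop is 1045; the others sum to 819. Folding the others back against it leaves at least 1045 − 819 = 226.

226 ≤ PT ≤ 1864 km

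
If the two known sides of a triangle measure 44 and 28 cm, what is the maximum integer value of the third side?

The third side must be strictly less than 44 + 28 = 72.
The largest integer below 72 is 71.

71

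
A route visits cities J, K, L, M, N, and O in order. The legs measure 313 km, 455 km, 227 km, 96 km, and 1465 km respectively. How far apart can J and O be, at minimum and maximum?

The maximum is all hops collinear in one direction: 313 + 455 + 227 + 96 + 1465 = 2556.
The longest hop is 1465; the others sum to 1091. Folding the others back against it leaves at least 1465 − 1091 = 374.

374 ≤ JO ≤ 2556 km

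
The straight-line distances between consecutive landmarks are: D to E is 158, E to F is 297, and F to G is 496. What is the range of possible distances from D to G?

The maximum is all hops collinear in one direction: 158 + 297 + 496 = 951.
The longest hop is 496; the others sum to 455. Folding the others back against it leaves at least 496 − 455 = 41.

41 ≤ DG ≤ 951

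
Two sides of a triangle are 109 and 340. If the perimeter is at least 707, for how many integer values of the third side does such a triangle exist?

Triangle inequality: 231 < x < 449. Perimeter ≥ 707 gives x ≥ 707 − 109 − 340 = 258.
So 258 ≤ x < 449; integers 258 through 448: 191 values.

191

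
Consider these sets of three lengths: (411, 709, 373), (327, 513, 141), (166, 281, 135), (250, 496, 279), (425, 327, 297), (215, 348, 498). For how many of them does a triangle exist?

5

(373,411,709): 373+411 > 709 → valid
(141,327,513): 141+327 ≤ 513 → not valid
(135,166,281): 135+166 > 281 → valid
(250,279,496): 250+279 > 496 → valid
(297,327,425): 297+327 > 425 → valid
(215,348,498): 215+348 > 498 → valid
5 of the 6 triples form a triangle.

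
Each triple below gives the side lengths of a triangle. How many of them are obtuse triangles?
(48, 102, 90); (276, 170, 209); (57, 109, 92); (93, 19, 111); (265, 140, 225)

3

(48,102,90): 48²+90² = 10404 = 102² → right
(276,170,209): 170²+209² = 72581 < 76176 = 276² → obtuse
(57,109,92): 57²+92² = 11713 < 11881 = 109² → obtuse
(93,19,111): 19²+93² = 9010 < 12321 = 111² → obtuse
(265,140,225): 140²+225² = 70225 = 265² → right
3 of the 5 are obtuse.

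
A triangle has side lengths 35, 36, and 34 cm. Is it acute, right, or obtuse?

acute

Compare the square of the longest side to the sum of squares of the other two: 34² + 35² = 2381 > 1296 = 36².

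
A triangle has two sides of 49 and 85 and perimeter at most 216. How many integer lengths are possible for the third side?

46

Triangle inequality: 36 < x < 134. Perimeter ≤ 216 gives x ≤ 216 − 49 − 85 = 82.
So 36 < x ≤ 82; integers 37 through 82: 46 values.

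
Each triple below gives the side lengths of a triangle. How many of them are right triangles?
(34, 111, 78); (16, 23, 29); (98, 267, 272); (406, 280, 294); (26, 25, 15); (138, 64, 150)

1

(34,111,78): 34²+78² = 7240 < 12321 = 111² → obtuse
(16,23,29): 16²+23² = 785 < 841 = 29² → obtuse
(98,267,272): 98²+267² = 80893 > 73984 = 272² → acute
(406,280,294): 280²+294² = 164836 = 406² → right
(26,25,15): 15²+25² = 850 > 676 = 26² → acute
(138,64,150): 64²+138² = 23140 > 22500 = 150² → acute
1 of the 6 is right.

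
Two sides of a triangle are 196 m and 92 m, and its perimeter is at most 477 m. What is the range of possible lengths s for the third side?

104 < s ≤ 189

Triangle inequality alone gives 104 < s < 288.
The perimeter condition gives s ≤ 477 − 196 − 92 = 189.
Intersecting the two: 104 < s ≤ 189.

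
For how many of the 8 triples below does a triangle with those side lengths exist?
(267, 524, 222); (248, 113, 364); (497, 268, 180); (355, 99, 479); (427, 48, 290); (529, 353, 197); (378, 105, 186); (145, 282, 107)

1

(222,267,524): 222+267 ≤ 524 → not valid
(113,248,364): 113+248 ≤ 364 → not valid
(180,268,497): 180+268 ≤ 497 → not valid
(99,355,479): 99+355 ≤ 479 → not valid
(48,290,427): 48+290 ≤ 427 → not valid
(197,353,529): 197+353 > 529 → valid
(105,186,378): 105+186 ≤ 378 → not valid
(107,145,282): 107+145 ≤ 282 → not valid
1 of the 8 triples forms a triangle.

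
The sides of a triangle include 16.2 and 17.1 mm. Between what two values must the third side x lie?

By the triangle inequality, x must be less than 16.2 + 17.1 = 33.3 and greater than |16.2 − 17.1| = 0.9.

0.9 < x < 33.3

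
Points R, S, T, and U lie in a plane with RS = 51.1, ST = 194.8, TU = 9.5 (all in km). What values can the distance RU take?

The maximum is all hops collinear in one direction: 51.1 + 194.8 + 9.5 = 255.4.
The longest hop is 194.8; the others sum to 60.6. Folding the others back against it leaves at least 194.8 − 60.6 = 134.2.

134.2 ≤ RU ≤ 255.4 km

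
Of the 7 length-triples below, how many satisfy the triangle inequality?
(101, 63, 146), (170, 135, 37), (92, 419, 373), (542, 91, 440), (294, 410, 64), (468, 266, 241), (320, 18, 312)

(63,101,146): 63+101 > 146 → valid
(37,135,170): 37+135 > 170 → valid
(92,373,419): 92+373 > 419 → valid
(91,440,542): 91+440 ≤ 542 → not valid
(64,294,410): 64+294 ≤ 410 → not valid
(241,266,468): 241+266 > 468 → valid
(18,312,320): 18+312 > 320 → valid
5 of the 7 triples form a triangle.

5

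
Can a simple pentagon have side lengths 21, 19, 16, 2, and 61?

For a pentagon, each side must be shorter than the sum of the others.
Here the longest side is 61, but the remaining 4 sides sum to only 58.

No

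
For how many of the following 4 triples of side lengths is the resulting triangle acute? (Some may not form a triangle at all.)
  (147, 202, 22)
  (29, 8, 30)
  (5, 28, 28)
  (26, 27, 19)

(147,202,22): 22+147 ≤ 202, not a triangle
(29,8,30): 8²+29² = 905 > 900 = 30² → acute
(5,28,28): 5²+28² = 809 > 784 = 28² → acute
(26,27,19): 19²+26² = 1037 > 729 = 27² → acute
3 of the 4 are acute.

3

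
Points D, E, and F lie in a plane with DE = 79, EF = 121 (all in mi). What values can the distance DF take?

42 ≤ DF ≤ 200 mi

By the triangle inequality, |79 − 121| ≤ DF ≤ 79 + 121.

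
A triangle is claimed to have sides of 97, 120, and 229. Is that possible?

No

The longest side is 229, but the other two sum to only 217.
217 < 229, so the triangle inequality fails.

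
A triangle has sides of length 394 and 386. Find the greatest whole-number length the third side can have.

779

The third side must be strictly less than 394 + 386 = 780.
The largest integer below 780 is 779.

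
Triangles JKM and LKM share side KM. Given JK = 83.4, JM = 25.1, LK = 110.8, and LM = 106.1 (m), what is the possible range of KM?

58.3 < KM < 108.5

From triangle JKM: |83.4 − 25.1| < KM < 83.4 + 25.1, i.e. 58.3 < KM < 108.5.
From triangle LKM: 4.7 < KM < 216.9.
Both must hold, so KM lies in the intersection.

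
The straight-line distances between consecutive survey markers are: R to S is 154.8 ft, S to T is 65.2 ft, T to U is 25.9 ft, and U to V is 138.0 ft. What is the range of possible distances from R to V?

0 ≤ RV ≤ 383.9 ft

The maximum is all hops collinear in one direction: 154.8 + 65.2 + 25.9 + 138.0 = 383.9.
The longest hop is 154.8; the others sum to 229.1. Since 154.8 ≤ 229.1, the path can fold back on itself completely, so the minimum distance is 0.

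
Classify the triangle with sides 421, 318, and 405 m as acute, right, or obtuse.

Compare the square of the longest side to the sum of squares of the other two: 318² + 405² = 265149 > 177241 = 421².

acute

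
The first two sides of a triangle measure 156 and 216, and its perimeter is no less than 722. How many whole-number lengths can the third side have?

Triangle inequality: 60 < x < 372. Perimeter ≥ 722 gives x ≥ 722 − 156 − 216 = 350.
So 350 ≤ x < 372; integers 350 through 371: 22 values.

22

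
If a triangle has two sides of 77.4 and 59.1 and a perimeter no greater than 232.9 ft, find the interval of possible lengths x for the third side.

18.3 < x ≤ 96.4 ft

Triangle inequality alone gives 18.3 < x < 136.5.
The perimeter condition gives x ≤ 232.9 − 77.4 − 59.1 = 96.4.
Intersecting the two: 18.3 < x ≤ 96.4.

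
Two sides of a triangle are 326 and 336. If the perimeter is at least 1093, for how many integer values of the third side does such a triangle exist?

Triangle inequality: 10 < x < 662. Perimeter ≥ 1093 gives x ≥ 1093 − 326 − 336 = 431.
So 431 ≤ x < 662; integers 431 through 661: 231 values.

231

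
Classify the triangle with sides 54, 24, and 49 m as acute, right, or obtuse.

acute

Compare the square of the longest side to the sum of squares of the other two: 24² + 49² = 2977 > 2916 = 54².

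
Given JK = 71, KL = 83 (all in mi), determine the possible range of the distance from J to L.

12 ≤ JL ≤ 154 mi

By the triangle inequality, |71 − 83| ≤ JL ≤ 71 + 83.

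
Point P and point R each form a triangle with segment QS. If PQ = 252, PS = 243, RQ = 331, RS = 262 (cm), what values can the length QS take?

69 < QS < 495

From triangle PQS: |252 − 243| < QS < 252 + 243, i.e. 9 < QS < 495.
From triangle RQS: 69 < QS < 593.
Both must hold, so QS lies in the intersection.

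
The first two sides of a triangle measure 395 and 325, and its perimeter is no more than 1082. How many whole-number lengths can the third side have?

292

Triangle inequality: 70 < x < 720. Perimeter ≤ 1082 gives x ≤ 1082 − 395 − 325 = 362.
So 70 < x ≤ 362; integers 71 through 362: 292 values.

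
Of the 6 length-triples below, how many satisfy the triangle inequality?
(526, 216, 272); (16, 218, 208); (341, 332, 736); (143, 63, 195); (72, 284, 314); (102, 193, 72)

(216,272,526): 216+272 ≤ 526 → not valid
(16,208,218): 16+208 > 218 → valid
(332,341,736): 332+341 ≤ 736 → not valid
(63,143,195): 63+143 > 195 → valid
(72,284,314): 72+284 > 314 → valid
(72,102,193): 72+102 ≤ 193 → not valid
3 of the 6 triples form a triangle.

3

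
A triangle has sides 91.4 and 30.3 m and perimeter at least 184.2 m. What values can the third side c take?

62.5 ≤ c < 121.7

Triangle inequality alone gives 61.1 < c < 121.7.
The perimeter condition gives c ≥ 184.2 − 91.4 − 30.3 = 62.5.
Intersecting the two: 62.5 ≤ c < 121.7.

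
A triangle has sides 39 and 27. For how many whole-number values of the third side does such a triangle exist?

53

The third side lies in the open interval (12, 66).
Integers from 13 to 65 inclusive: 65 − 13 + 1 = 53.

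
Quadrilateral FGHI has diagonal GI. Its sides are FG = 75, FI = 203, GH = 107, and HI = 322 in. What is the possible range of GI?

215 < GI < 278

From triangle FGI: |75 − 203| < GI < 75 + 203, i.e. 128 < GI < 278.
From triangle HGI: 215 < GI < 429.
Both must hold, so GI lies in the intersection.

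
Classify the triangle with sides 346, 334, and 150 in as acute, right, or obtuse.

Compare the square of the longest side to the sum of squares of the other two: 150² + 334² = 134056 > 119716 = 346².

acute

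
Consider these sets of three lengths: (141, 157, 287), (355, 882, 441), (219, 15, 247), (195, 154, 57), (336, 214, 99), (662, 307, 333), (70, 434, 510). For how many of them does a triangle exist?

(141,157,287): 141+157 > 287 → valid
(355,441,882): 355+441 ≤ 882 → not valid
(15,219,247): 15+219 ≤ 247 → not valid
(57,154,195): 57+154 > 195 → valid
(99,214,336): 99+214 ≤ 336 → not valid
(307,333,662): 307+333 ≤ 662 → not valid
(70,434,510): 70+434 ≤ 510 → not valid
2 of the 7 triples form a triangle.

2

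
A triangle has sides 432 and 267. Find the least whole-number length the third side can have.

The third side must be strictly greater than |432 − 267| = 165.
The smallest integer above 165 is 166.

166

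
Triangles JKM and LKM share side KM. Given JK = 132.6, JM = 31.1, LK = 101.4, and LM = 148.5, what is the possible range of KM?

From triangle JKM: |132.6 − 31.1| < KM < 132.6 + 31.1, i.e. 101.5 < KM < 163.7.
From triangle LKM: 47.1 < KM < 249.9.
Both must hold, so KM lies in the intersection.

101.5 < KM < 163.7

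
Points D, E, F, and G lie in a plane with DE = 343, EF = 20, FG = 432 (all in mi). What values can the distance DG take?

The maximum is all hops collinear in one direction: 343 + 20 + 432 = 795.
The longest hop is 432; the others sum to 363. Folding the others back against it leaves at least 432 − 363 = 69.

69 ≤ DG ≤ 795 mi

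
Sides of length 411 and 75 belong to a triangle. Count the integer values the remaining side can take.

The third side lies in the open interval (336, 486).
Integers from 337 to 485 inclusive: 485 − 337 + 1 = 149.

149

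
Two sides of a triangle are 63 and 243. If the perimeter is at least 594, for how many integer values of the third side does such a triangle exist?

Triangle inequality: 180 < x < 306. Perimeter ≥ 594 gives x ≥ 594 − 63 − 243 = 288.
So 288 ≤ x < 306; integers 288 through 305: 18 values.

18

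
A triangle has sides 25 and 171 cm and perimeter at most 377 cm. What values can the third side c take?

146 < c ≤ 181 cm

Triangle inequality alone gives 146 < c < 196.
The perimeter condition gives c ≤ 377 − 25 − 171 = 181.
Intersecting the two: 146 < c ≤ 181.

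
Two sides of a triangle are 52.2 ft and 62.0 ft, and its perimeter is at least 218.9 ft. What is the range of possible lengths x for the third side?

Triangle inequality alone gives 9.8 < x < 114.2.
The perimeter condition gives x ≥ 218.9 − 52.2 − 62.0 = 104.7.
Intersecting the two: 104.7 ≤ x < 114.2.

104.7 ≤ x < 114.2 ft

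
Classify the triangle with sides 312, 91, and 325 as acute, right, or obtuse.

Compare the square of the longest side to the sum of squares of the other two: 91² + 312² = 105625 = 325².

right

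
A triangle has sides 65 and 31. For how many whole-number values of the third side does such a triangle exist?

The third side lies in the open interval (34, 96).
Integers from 35 to 95 inclusive: 95 − 35 + 1 = 61.

61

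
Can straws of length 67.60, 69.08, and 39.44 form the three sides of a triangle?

Yes

The longest side is 69.08, and the other two sum to 107.04.
Since 107.04 > 69.08, the triangle inequality holds.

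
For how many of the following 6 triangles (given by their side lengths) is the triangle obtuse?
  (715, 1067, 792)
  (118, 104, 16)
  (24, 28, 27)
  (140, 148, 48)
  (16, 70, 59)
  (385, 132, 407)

2

(715,1067,792): 715²+792² = 1138489 = 1067² → right
(118,104,16): 16²+104² = 11072 < 13924 = 118² → obtuse
(24,28,27): 24²+27² = 1305 > 784 = 28² → acute
(140,148,48): 48²+140² = 21904 = 148² → right
(16,70,59): 16²+59² = 3737 < 4900 = 70² → obtuse
(385,132,407): 132²+385² = 165649 = 407² → right
2 of the 6 are obtuse.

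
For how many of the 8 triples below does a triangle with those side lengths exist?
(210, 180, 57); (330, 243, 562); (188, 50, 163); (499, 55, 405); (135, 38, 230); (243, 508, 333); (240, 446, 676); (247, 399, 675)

5

(57,180,210): 57+180 > 210 → valid
(243,330,562): 243+330 > 562 → valid
(50,163,188): 50+163 > 188 → valid
(55,405,499): 55+405 ≤ 499 → not valid
(38,135,230): 38+135 ≤ 230 → not valid
(243,333,508): 243+333 > 508 → valid
(240,446,676): 240+446 > 676 → valid
(247,399,675): 247+399 ≤ 675 → not valid
5 of the 8 triples form a triangle.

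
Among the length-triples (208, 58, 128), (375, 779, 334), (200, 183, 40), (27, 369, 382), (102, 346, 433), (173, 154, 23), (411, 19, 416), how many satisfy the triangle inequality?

5

(58,128,208): 58+128 ≤ 208 → not valid
(334,375,779): 334+375 ≤ 779 → not valid
(40,183,200): 40+183 > 200 → valid
(27,369,382): 27+369 > 382 → valid
(102,346,433): 102+346 > 433 → valid
(23,154,173): 23+154 > 173 → valid
(19,411,416): 19+411 > 416 → valid
5 of the 7 triples form a triangle.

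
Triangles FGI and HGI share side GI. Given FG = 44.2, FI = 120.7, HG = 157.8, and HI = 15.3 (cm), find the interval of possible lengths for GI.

From triangle FGI: |44.2 − 120.7| < GI < 44.2 + 120.7, i.e. 76.5 < GI < 164.9.
From triangle HGI: 142.5 < GI < 173.1.
Both must hold, so GI lies in the intersection.

142.5 < GI < 164.9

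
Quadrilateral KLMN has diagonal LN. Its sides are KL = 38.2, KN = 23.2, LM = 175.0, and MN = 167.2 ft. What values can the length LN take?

From triangle KLN: |38.2 − 23.2| < LN < 38.2 + 23.2, i.e. 15.0 < LN < 61.4.
From triangle MLN: 7.8 < LN < 342.2.
Both must hold, so LN lies in the intersection.

15.0 < LN < 61.4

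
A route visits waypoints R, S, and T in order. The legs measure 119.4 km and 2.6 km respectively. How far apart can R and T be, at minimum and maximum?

By the triangle inequality, |119.4 − 2.6| ≤ RT ≤ 119.4 + 2.6.

116.8 ≤ RT ≤ 122.0 km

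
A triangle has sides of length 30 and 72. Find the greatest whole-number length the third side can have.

The third side must be strictly less than 30 + 72 = 102.
The largest integer below 102 is 101.

101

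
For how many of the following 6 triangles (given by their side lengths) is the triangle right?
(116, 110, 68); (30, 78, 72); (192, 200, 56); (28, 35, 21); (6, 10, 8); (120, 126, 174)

5

(116,110,68): 68²+110² = 16724 > 13456 = 116² → acute
(30,78,72): 30²+72² = 6084 = 78² → right
(192,200,56): 56²+192² = 40000 = 200² → right
(28,35,21): 21²+28² = 1225 = 35² → right
(6,10,8): 6²+8² = 100 = 10² → right
(120,126,174): 120²+126² = 30276 = 174² → right
5 of the 6 are right.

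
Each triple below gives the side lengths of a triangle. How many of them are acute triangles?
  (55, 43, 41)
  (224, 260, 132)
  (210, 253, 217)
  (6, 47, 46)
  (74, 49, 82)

3

(55,43,41): 41²+43² = 3530 > 3025 = 55² → acute
(224,260,132): 132²+224² = 67600 = 260² → right
(210,253,217): 210²+217² = 91189 > 64009 = 253² → acute
(6,47,46): 6²+46² = 2152 < 2209 = 47² → obtuse
(74,49,82): 49²+74² = 7877 > 6724 = 82² → acute
3 of the 5 are acute.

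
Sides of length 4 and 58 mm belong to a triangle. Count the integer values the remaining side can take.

7

The third side lies in the open interval (54, 62).
Integers from 55 to 61 inclusive: 61 − 55 + 1 = 7.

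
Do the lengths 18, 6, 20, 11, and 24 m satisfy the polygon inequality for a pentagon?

Yes

A pentagon exists iff every side is shorter than the sum of the others — equivalently, the longest side is less than the sum of the rest.
Longest side 24 < 55 (sum of the remaining 4), so yes.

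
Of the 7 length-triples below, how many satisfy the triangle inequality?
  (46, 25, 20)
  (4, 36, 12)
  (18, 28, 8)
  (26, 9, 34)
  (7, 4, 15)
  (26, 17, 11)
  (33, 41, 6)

(20,25,46): 20+25 ≤ 46 → not valid
(4,12,36): 4+12 ≤ 36 → not valid
(8,18,28): 8+18 ≤ 28 → not valid
(9,26,34): 9+26 > 34 → valid
(4,7,15): 4+7 ≤ 15 → not valid
(11,17,26): 11+17 > 26 → valid
(6,33,41): 6+33 ≤ 41 → not valid
2 of the 7 triples form a triangle.

2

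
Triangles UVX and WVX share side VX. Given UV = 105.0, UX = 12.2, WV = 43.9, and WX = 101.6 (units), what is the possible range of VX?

92.8 < VX < 117.2

From triangle UVX: |105.0 − 12.2| < VX < 105.0 + 12.2, i.e. 92.8 < VX < 117.2.
From triangle WVX: 57.7 < VX < 145.5.
Both must hold, so VX lies in the intersection.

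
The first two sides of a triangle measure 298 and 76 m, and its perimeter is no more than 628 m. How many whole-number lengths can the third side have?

32

Triangle inequality: 222 < x < 374. Perimeter ≤ 628 gives x ≤ 628 − 298 − 76 = 254.
So 222 < x ≤ 254; integers 223 through 254: 32 values.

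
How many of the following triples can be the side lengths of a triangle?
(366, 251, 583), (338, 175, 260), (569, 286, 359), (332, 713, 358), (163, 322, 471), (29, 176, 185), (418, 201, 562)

6

(251,366,583): 251+366 > 583 → valid
(175,260,338): 175+260 > 338 → valid
(286,359,569): 286+359 > 569 → valid
(332,358,713): 332+358 ≤ 713 → not valid
(163,322,471): 163+322 > 471 → valid
(29,176,185): 29+176 > 185 → valid
(201,418,562): 201+418 > 562 → valid
6 of the 7 triples form a triangle.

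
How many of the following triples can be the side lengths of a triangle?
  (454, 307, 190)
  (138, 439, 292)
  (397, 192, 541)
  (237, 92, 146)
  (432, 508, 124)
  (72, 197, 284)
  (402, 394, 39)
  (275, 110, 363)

(190,307,454): 190+307 > 454 → valid
(138,292,439): 138+292 ≤ 439 → not valid
(192,397,541): 192+397 > 541 → valid
(92,146,237): 92+146 > 237 → valid
(124,432,508): 124+432 > 508 → valid
(72,197,284): 72+197 ≤ 284 → not valid
(39,394,402): 39+394 > 402 → valid
(110,275,363): 110+275 > 363 → valid
6 of the 8 triples form a triangle.

6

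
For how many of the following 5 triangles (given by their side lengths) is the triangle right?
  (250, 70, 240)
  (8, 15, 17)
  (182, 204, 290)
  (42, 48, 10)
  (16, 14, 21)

(250,70,240): 70²+240² = 62500 = 250² → right
(8,15,17): 8²+15² = 289 = 17² → right
(182,204,290): 182²+204² = 74740 < 84100 = 290² → obtuse
(42,48,10): 10²+42² = 1864 < 2304 = 48² → obtuse
(16,14,21): 14²+16² = 452 > 441 = 21² → acute
2 of the 5 are right.

2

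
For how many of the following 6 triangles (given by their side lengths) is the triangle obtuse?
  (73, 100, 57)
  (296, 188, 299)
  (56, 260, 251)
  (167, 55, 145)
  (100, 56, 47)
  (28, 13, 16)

5

(73,100,57): 57²+73² = 8578 < 10000 = 100² → obtuse
(296,188,299): 188²+296² = 122960 > 89401 = 299² → acute
(56,260,251): 56²+251² = 66137 < 67600 = 260² → obtuse
(167,55,145): 55²+145² = 24050 < 27889 = 167² → obtuse
(100,56,47): 47²+56² = 5345 < 10000 = 100² → obtuse
(28,13,16): 13²+16² = 425 < 784 = 28² → obtuse
5 of the 6 are obtuse.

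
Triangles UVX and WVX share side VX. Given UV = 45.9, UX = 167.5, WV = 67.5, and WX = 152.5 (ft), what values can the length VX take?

From triangle UVX: |45.9 − 167.5| < VX < 45.9 + 167.5, i.e. 121.6 < VX < 213.4.
From triangle WVX: 85.0 < VX < 220.0.
Both must hold, so VX lies in the intersection.

121.6 < VX < 213.4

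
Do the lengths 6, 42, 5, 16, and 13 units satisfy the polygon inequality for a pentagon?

No

For a pentagon, each side must be shorter than the sum of the others.
Here the longest side is 42, but the remaining 4 sides sum to only 40.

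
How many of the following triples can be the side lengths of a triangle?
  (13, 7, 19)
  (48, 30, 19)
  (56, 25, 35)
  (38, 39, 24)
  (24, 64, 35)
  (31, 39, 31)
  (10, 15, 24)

(7,13,19): 7+13 > 19 → valid
(19,30,48): 19+30 > 48 → valid
(25,35,56): 25+35 > 56 → valid
(24,38,39): 24+38 > 39 → valid
(24,35,64): 24+35 ≤ 64 → not valid
(31,31,39): 31+31 > 39 → valid
(10,15,24): 10+15 > 24 → valid
6 of the 7 triples form a triangle.

6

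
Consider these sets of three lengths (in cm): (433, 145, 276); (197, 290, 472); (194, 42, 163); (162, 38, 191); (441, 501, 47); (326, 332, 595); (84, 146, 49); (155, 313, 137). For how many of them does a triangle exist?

4

(145,276,433): 145+276 ≤ 433 → not valid
(197,290,472): 197+290 > 472 → valid
(42,163,194): 42+163 > 194 → valid
(38,162,191): 38+162 > 191 → valid
(47,441,501): 47+441 ≤ 501 → not valid
(326,332,595): 326+332 > 595 → valid
(49,84,146): 49+84 ≤ 146 → not valid
(137,155,313): 137+155 ≤ 313 → not valid
4 of the 8 triples form a triangle.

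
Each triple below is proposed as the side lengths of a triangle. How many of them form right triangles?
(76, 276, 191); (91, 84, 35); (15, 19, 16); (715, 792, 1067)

2

(76,276,191): 76+191 ≤ 276, not a triangle
(91,84,35): 35²+84² = 8281 = 91² → right
(15,19,16): 15²+16² = 481 > 361 = 19² → acute
(715,792,1067): 715²+792² = 1138489 = 1067² → right
2 of the 4 are right.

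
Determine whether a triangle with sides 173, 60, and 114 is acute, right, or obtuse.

Compare the square of the longest side to the sum of squares of the other two: 60² + 114² = 16596 < 29929 = 173².

obtuse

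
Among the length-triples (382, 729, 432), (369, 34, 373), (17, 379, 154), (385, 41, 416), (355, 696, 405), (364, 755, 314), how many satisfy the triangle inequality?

(382,432,729): 382+432 > 729 → valid
(34,369,373): 34+369 > 373 → valid
(17,154,379): 17+154 ≤ 379 → not valid
(41,385,416): 41+385 > 416 → valid
(355,405,696): 355+405 > 696 → valid
(314,364,755): 314+364 ≤ 755 → not valid
4 of the 6 triples form a triangle.

4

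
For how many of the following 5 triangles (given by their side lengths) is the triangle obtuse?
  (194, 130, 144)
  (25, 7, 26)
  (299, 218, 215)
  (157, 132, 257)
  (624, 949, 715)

(194,130,144): 130²+144² = 37636 = 194² → right
(25,7,26): 7²+25² = 674 < 676 = 26² → obtuse
(299,218,215): 215²+218² = 93749 > 89401 = 299² → acute
(157,132,257): 132²+157² = 42073 < 66049 = 257² → obtuse
(624,949,715): 624²+715² = 900601 = 949² → right
2 of the 5 are obtuse.

2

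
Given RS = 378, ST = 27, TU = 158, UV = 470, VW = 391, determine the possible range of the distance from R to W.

0 ≤ RW ≤ 1424

The maximum is all hops collinear in one direction: 378 + 27 + 158 + 470 + 391 = 1424.
The longest hop is 470; the others sum to 954. Since 470 ≤ 954, the path can fold back on itself completely, so the minimum distance is 0.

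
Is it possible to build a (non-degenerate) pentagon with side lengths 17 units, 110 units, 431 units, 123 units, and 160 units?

No

For a pentagon, each side must be shorter than the sum of the others.
Here the longest side is 431, but the remaining 4 sides sum to only 410.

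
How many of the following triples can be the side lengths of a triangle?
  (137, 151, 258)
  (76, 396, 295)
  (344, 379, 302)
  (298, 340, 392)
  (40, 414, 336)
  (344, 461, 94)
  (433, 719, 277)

(137,151,258): 137+151 > 258 → valid
(76,295,396): 76+295 ≤ 396 → not valid
(302,344,379): 302+344 > 379 → valid
(298,340,392): 298+340 > 392 → valid
(40,336,414): 40+336 ≤ 414 → not valid
(94,344,461): 94+344 ≤ 461 → not valid
(277,433,719): 277+433 ≤ 719 → not valid
3 of the 7 triples form a triangle.

3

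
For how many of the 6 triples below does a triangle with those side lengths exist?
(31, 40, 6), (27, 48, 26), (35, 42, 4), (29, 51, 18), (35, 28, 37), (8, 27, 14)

(6,31,40): 6+31 ≤ 40 → not valid
(26,27,48): 26+27 > 48 → valid
(4,35,42): 4+35 ≤ 42 → not valid
(18,29,51): 18+29 ≤ 51 → not valid
(28,35,37): 28+35 > 37 → valid
(8,14,27): 8+14 ≤ 27 → not valid
2 of the 6 triples form a triangle.

2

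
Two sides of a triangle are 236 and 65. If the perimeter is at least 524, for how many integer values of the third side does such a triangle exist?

Triangle inequality: 171 < x < 301. Perimeter ≥ 524 gives x ≥ 524 − 236 − 65 = 223.
So 223 ≤ x < 301; integers 223 through 300: 78 values.

78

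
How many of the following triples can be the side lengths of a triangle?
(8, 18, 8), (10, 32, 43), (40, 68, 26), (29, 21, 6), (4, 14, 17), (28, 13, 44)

(8,8,18): 8+8 ≤ 18 → not valid
(10,32,43): 10+32 ≤ 43 → not valid
(26,40,68): 26+40 ≤ 68 → not valid
(6,21,29): 6+21 ≤ 29 → not valid
(4,14,17): 4+14 > 17 → valid
(13,28,44): 13+28 ≤ 44 → not valid
1 of the 6 triples forms a triangle.

1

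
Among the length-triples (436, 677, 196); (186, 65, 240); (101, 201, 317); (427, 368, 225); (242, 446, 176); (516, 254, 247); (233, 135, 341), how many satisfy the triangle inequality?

(196,436,677): 196+436 ≤ 677 → not valid
(65,186,240): 65+186 > 240 → valid
(101,201,317): 101+201 ≤ 317 → not valid
(225,368,427): 225+368 > 427 → valid
(176,242,446): 176+242 ≤ 446 → not valid
(247,254,516): 247+254 ≤ 516 → not valid
(135,233,341): 135+233 > 341 → valid
3 of the 7 triples form a triangle.

3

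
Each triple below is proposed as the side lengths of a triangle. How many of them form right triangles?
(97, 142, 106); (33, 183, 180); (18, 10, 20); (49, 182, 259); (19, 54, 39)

1

(97,142,106): 97²+106² = 20645 > 20164 = 142² → acute
(33,183,180): 33²+180² = 33489 = 183² → right
(18,10,20): 10²+18² = 424 > 400 = 20² → acute
(49,182,259): 49+182 ≤ 259, not a triangle
(19,54,39): 19²+39² = 1882 < 2916 = 54² → obtuse
1 of the 5 is right.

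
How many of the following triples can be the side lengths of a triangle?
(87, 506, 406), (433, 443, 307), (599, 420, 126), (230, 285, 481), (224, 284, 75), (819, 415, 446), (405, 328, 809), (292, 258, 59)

(87,406,506): 87+406 ≤ 506 → not valid
(307,433,443): 307+433 > 443 → valid
(126,420,599): 126+420 ≤ 599 → not valid
(230,285,481): 230+285 > 481 → valid
(75,224,284): 75+224 > 284 → valid
(415,446,819): 415+446 > 819 → valid
(328,405,809): 328+405 ≤ 809 → not valid
(59,258,292): 59+258 > 292 → valid
5 of the 8 triples form a triangle.

5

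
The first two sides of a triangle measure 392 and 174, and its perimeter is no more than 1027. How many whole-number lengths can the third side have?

Triangle inequality: 218 < x < 566. Perimeter ≤ 1027 gives x ≤ 1027 − 392 − 174 = 461.
So 218 < x ≤ 461; integers 219 through 461: 243 values.

243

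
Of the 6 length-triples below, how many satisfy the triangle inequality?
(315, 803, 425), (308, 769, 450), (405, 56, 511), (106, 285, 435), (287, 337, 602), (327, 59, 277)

2

(315,425,803): 315+425 ≤ 803 → not valid
(308,450,769): 308+450 ≤ 769 → not valid
(56,405,511): 56+405 ≤ 511 → not valid
(106,285,435): 106+285 ≤ 435 → not valid
(287,337,602): 287+337 > 602 → valid
(59,277,327): 59+277 > 327 → valid
2 of the 6 triples form a triangle.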